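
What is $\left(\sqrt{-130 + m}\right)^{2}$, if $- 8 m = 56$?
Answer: $-137$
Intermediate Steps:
$m = -7$ ($m = \left(- \frac{1}{8}\right) 56 = -7$)
$\left(\sqrt{-130 + m}\right)^{2} = \left(\sqrt{-130 - 7}\right)^{2} = \left(\sqrt{-137}\right)^{2} = \left(i \sqrt{137}\right)^{2} = -137$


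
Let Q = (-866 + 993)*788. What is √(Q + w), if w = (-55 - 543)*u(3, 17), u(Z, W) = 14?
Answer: 2*√22926 ≈ 302.83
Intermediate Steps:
Q = 100076 (Q = 127*788 = 100076)
w = -8372 (w = (-55 - 543)*14 = -598*14 = -8372)
√(Q + w) = √(100076 - 8372) = √91704 = 2*√22926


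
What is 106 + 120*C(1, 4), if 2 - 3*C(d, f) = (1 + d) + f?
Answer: -54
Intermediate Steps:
C(d, f) = ⅓ - d/3 - f/3 (C(d, f) = ⅔ - ((1 + d) + f)/3 = ⅔ - (1 + d + f)/3 = ⅔ + (-⅓ - d/3 - f/3) = ⅓ - d/3 - f/3)
106 + 120*C(1, 4) = 106 + 120*(⅓ - ⅓*1 - ⅓*4) = 106 + 120*(⅓ - ⅓ - 4/3) = 106 + 120*(-4/3) = 106 - 160 = -54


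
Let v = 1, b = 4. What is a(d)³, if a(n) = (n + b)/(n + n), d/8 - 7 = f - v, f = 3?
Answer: 6859/46656 ≈ 0.14701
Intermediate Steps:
d = 72 (d = 56 + 8*(3 - 1*1) = 56 + 8*(3 - 1) = 56 + 8*2 = 56 + 16 = 72)
a(n) = (4 + n)/(2*n) (a(n) = (n + 4)/(n + n) = (4 + n)/((2*n)) = (4 + n)*(1/(2*n)) = (4 + n)/(2*n))
a(d)³ = ((½)*(4 + 72)/72)³ = ((½)*(1/72)*76)³ = (19/36)³ = 6859/46656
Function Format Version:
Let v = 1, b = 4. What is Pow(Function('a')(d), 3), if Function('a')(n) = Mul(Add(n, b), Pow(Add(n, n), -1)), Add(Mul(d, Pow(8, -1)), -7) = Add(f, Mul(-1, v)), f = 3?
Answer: Rational(6859, 46656) ≈ 0.14701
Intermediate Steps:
d = 72 (d = Add(56, Mul(8, Add(3, Mul(-1, 1)))) = Add(56, Mul(8, Add(3, -1))) = Add(56, Mul(8, 2)) = Add(56, 16) = 72)
Function('a')(n) = Mul(Rational(1, 2), Pow(n, -1), Add(4, n)) (Function('a')(n) = Mul(Add(n, 4), Pow(Add(n, n), -1)) = Mul(Add(4, n), Pow(Mul(2, n), -1)) = Mul(Add(4, n), Mul(Rational(1, 2), Pow(n, -1))) = Mul(Rational(1, 2), Pow(n, -1), Add(4, n)))
Pow(Function('a')(d), 3) = Pow(Mul(Rational(1, 2), Pow(72, -1), Add(4, 72)), 3) = Pow(Mul(Rational(1, 2), Rational(1, 72), 76), 3) = Pow(Rational(19, 36), 3) = Rational(6859, 46656)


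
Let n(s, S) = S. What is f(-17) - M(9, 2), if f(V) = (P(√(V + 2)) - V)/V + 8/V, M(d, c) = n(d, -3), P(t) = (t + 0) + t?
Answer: 26/17 - 2*I*√15/17 ≈ 1.5294 - 0.45565*I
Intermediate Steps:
P(t) = 2*t (P(t) = t + t = 2*t)
M(d, c) = -3
f(V) = 8/V + (-V + 2*√(2 + V))/V (f(V) = (2*√(V + 2) - V)/V + 8/V = (2*√(2 + V) - V)/V + 8/V = (-V + 2*√(2 + V))/V + 8/V = 8/V + (-V + 2*√(2 + V))/V)
f(-17) - M(9, 2) = (8 - 1*(-17) + 2*√(2 - 17))/(-17) - 1*(-3) = -(8 + 17 + 2*√(-15))/17 + 3 = -(8 + 17 + 2*(I*√15))/17 + 3 = -(8 + 17 + 2*I*√15)/17 + 3 = -(25 + 2*I*√15)/17 + 3 = (-25/17 - 2*I*√15/17) + 3 = 26/17 - 2*I*√15/17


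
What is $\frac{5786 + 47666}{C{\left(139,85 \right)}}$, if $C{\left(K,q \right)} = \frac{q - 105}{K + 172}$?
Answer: $- \frac{4155893}{5} \approx -8.3118 \cdot 10^{5}$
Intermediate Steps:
$C{\left(K,q \right)} = \frac{-105 + q}{172 + K}$
$\frac{5786 + 47666}{C{\left(139,85 \right)}} = \frac{5786 + 47666}{\frac{1}{172 + 139} \left(-105 + 85\right)} = \frac{53452}{\frac{1}{311} \left(-20\right)} = \frac{53452}{- \frac{20}{311}} = 53452 \left(- \frac{311}{20}\right) = - \frac{4155893}{5}$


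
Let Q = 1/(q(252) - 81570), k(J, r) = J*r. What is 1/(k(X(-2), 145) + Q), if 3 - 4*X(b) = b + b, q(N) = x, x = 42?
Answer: 81528/20687729 ≈ 0.0039409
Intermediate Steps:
q(N) = 42
X(b) = ¾ - b/2 (X(b) = ¾ - (b + b)/4 = ¾ - b/2)
Q = -1/81528 (Q = 1/(42 - 81570) = 1/(-81528) = -1/81528 ≈ -1.2266e-5)
1/(k(X(-2), 145) + Q) = 1/((¾ - ½*(-2))*145 - 1/81528) = 1/((¾ + 1)*145 - 1/81528) = 1/((7/4)*145 - 1/81528) = 1/(1015/4 - 1/81528) = 1/(20687729/81528) = 81528/20687729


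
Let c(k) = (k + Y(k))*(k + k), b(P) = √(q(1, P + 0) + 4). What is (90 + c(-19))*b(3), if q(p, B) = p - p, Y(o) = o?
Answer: 3068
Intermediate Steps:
q(p, B) = 0
b(P) = 2 (b(P) = √(0 + 4) = √4 = 2)
c(k) = 4*k² (c(k) = (k + k)*(k + k) = (2*k)*(2*k) = 4*k²)
(90 + c(-19))*b(3) = (90 + 4*(-19)²)*2 = (90 + 4*361)*2 = (90 + 1444)*2 = 1534*2 = 3068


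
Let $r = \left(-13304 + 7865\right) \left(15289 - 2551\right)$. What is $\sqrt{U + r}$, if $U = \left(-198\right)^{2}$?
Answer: $3 i \sqrt{7693642} \approx 8321.2 i$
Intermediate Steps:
$r = -69281982$ ($r = \left(-5439\right) 12738 = -69281982$)
$U = 39204$
$\sqrt{U + r} = \sqrt{39204 - 69281982} = \sqrt{-69242778} = 3 i \sqrt{7693642}$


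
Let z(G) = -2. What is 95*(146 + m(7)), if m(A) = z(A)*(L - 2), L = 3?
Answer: 13680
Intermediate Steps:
m(A) = -2 (m(A) = -2*(3 - 2) = -2*1 = -2)
95*(146 + m(7)) = 95*(146 - 2) = 95*144 = 13680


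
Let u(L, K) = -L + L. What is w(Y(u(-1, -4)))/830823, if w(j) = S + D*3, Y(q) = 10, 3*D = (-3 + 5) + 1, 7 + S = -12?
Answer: -16/830823 ≈ -1.9258e-5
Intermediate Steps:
u(L, K) = 0
S = -19 (S = -7 - 12 = -19)
D = 1 (D = ((-3 + 5) + 1)/3 = (2 + 1)/3 = (1/3)*3 = 1)
w(j) = -16 (w(j) = -19 + 1*3 = -19 + 3 = -16)
w(Y(u(-1, -4)))/830823 = -16/830823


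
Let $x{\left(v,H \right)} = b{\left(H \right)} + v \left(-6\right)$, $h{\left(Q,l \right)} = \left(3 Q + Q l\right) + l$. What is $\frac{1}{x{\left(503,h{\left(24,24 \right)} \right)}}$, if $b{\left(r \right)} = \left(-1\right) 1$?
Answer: $- \frac{1}{3019} \approx -0.00033124$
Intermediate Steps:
$b{\left(r \right)} = -1$
$h{\left(Q,l \right)} = l + 3 Q + Q l$
$x{\left(v,H \right)} = -1 - 6 v$ ($x{\left(v,H \right)} = -1 + v \left(-6\right) = -1 - 6 v$)
$\frac{1}{x{\left(503,h{\left(24,24 \right)} \right)}} = \frac{1}{-1 - 3018} = \frac{1}{-3019} = - \frac{1}{3019}$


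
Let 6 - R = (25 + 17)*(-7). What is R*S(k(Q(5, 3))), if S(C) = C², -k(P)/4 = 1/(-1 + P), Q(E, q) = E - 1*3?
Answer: 4800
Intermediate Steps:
Q(E, q) = -3 + E (Q(E, q) = E - 3 = -3 + E)
k(P) = -4/(-1 + P)
R = 300 (R = 6 - (25 + 17)*(-7) = 6 - 42*(-7) = 6 - 1*(-294) = 6 + 294 = 300)
R*S(k(Q(5, 3))) = 300*(-4/(-1 + (-3 + 5)))² = 300*(-4/(-1 + 2))² = 300*(-4/1)² = 300*(-4*1)² = 300*(-4)² = 300*16 = 4800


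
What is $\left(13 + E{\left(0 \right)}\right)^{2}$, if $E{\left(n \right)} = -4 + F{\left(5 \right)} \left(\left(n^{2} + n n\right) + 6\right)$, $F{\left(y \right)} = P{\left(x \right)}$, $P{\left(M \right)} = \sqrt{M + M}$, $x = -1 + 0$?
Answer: $9 + 108 i \sqrt{2} \approx 9.0 + 152.74 i$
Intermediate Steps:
$x = -1$
$P{\left(M \right)} = \sqrt{2} \sqrt{M}$ ($P{\left(M \right)} = \sqrt{2 M} = \sqrt{2} \sqrt{M}$)
$F{\left(y \right)} = i \sqrt{2}$ ($F{\left(y \right)} = \sqrt{2} \sqrt{-1} = \sqrt{2} i = i \sqrt{2}$)
$E{\left(n \right)} = -4 + i \sqrt{2} \left(6 + 2 n^{2}\right)$ ($E{\left(n \right)} = -4 + i \sqrt{2} \left(\left(n^{2} + n n\right) + 6\right) = -4 + i \sqrt{2} \left(\left(n^{2} + n^{2}\right) + 6\right) = -4 + i \sqrt{2} \left(2 n^{2} + 6\right) = -4 + i \sqrt{2} \left(6 + 2 n^{2}\right)$)
$\left(13 + E{\left(0 \right)}\right)^{2} = \left(13 + \left(-4 + 6 i \sqrt{2} + 2 i \sqrt{2} \cdot 0^{2}\right)\right)^{2} = \left(13 + \left(-4 + 6 i \sqrt{2} + 2 i \sqrt{2} \cdot 0\right)\right)^{2} = \left(13 + \left(-4 + 6 i \sqrt{2} + 0\right)\right)^{2} = \left(13 - \left(4 - 6 i \sqrt{2}\right)\right)^{2} = \left(9 + 6 i \sqrt{2}\right)^{2}$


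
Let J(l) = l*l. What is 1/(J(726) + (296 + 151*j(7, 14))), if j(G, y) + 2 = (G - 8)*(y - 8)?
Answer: 1/526164 ≈ 1.9005e-6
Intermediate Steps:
J(l) = l**2
j(G, y) = -2 + (-8 + G)*(-8 + y) (j(G, y) = -2 + (G - 8)*(y - 8) = -2 + (-8 + G)*(-8 + y))
1/(J(726) + (296 + 151*j(7, 14))) = 1/(726**2 + (296 + 151*(62 - 8*7 - 8*14 + 7*14))) = 1/(527076 + (296 + 151*(62 - 56 - 112 + 98))) = 1/(527076 + (296 + 151*(-8))) = 1/(527076 + (296 - 1208)) = 1/(527076 - 912) = 1/526164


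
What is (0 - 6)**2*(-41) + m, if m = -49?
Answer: -1525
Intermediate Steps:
(0 - 6)**2*(-41) + m = (0 - 6)**2*(-41) - 49 = (-6)**2*(-41) - 49 = 36*(-41) - 49 = -1476 - 49 = -1525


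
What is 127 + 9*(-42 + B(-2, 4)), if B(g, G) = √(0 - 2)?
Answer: -251 + 9*I*√2 ≈ -251.0 + 12.728*I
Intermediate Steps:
B(g, G) = I*√2 (B(g, G) = √(-2) = I*√2)
127 + 9*(-42 + B(-2, 4)) = 127 + 9*(-42 + I*√2) = 127 + (-378 + 9*I*√2) = -251 + 9*I*√2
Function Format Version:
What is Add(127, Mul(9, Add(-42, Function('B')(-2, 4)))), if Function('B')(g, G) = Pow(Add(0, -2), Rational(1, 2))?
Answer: Add(-251, Mul(9, I, Pow(2, Rational(1, 2)))) ≈ Add(-251.00, Mul(12.728, I))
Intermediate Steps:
Function('B')(g, G) = Mul(I, Pow(2, Rational(1, 2))) (Function('B')(g, G) = Pow(-2, Rational(1, 2)) = Mul(I, Pow(2, Rational(1, 2))))
Add(127, Mul(9, Add(-42, Function('B')(-2, 4)))) = Add(127, Mul(9, Add(-42, Mul(I, Pow(2, Rational(1, 2)))))) = Add(127, Add(-378, Mul(9, I, Pow(2, Rational(1, 2))))) = Add(-251, Mul(9, I, Pow(2, Rational(1, 2))))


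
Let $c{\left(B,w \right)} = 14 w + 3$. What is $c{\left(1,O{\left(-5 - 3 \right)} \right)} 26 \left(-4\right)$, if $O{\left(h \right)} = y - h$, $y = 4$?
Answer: $-17784$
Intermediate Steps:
$O{\left(h \right)} = 4 - h$
$c{\left(B,w \right)} = 3 + 14 w$
$c{\left(1,O{\left(-5 - 3 \right)} \right)} 26 \left(-4\right) = \left(3 + 14 \left(4 - \left(-5 - 3\right)\right)\right) 26 \left(-4\right) = \left(3 + 14 \left(4 - -8\right)\right) 26 \left(-4\right) = \left(3 + 14 \left(4 + 8\right)\right) 26 \left(-4\right) = \left(3 + 14 \cdot 12\right) 26 \left(-4\right) = \left(3 + 168\right) 26 \left(-4\right) = 171 \cdot 26 \left(-4\right) = 4446 \left(-4\right) = -17784$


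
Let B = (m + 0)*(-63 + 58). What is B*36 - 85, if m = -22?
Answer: 3875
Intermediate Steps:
B = 110 (B = (-22 + 0)*(-63 + 58) = -22*(-5) = 110)
B*36 - 85 = 110*36 - 85 = 3960 - 85 = 3875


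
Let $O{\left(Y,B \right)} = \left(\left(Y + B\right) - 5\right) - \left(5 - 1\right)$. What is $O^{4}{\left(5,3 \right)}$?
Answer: $1$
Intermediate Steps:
$O{\left(Y,B \right)} = -9 + B + Y$ ($O{\left(Y,B \right)} = \left(\left(B + Y\right) - 5\right) - 4 = \left(-5 + B + Y\right) - 4 = -9 + B + Y$)
$O^{4}{\left(5,3 \right)} = \left(-9 + 3 + 5\right)^{4} = \left(-1\right)^{4} = 1$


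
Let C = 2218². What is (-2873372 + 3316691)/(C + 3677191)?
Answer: 443319/8596715 ≈ 0.051568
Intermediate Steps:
C = 4919524
(-2873372 + 3316691)/(C + 3677191) = (-2873372 + 3316691)/(4919524 + 3677191) = 443319/8596715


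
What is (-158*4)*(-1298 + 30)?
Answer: 801376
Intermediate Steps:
(-158*4)*(-1298 + 30) = -632*(-1268) = 801376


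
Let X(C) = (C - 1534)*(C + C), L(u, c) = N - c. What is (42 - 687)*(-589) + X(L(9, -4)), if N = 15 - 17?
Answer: 373777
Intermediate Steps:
N = -2
L(u, c) = -2 - c
X(C) = 2*C*(-1534 + C) (X(C) = (-1534 + C)*(2*C) = 2*C*(-1534 + C))
(42 - 687)*(-589) + X(L(9, -4)) = (42 - 687)*(-589) + 2*(-2 - 1*(-4))*(-1534 + (-2 - 1*(-4))) = -645*(-589) + 2*(-2 + 4)*(-1534 + (-2 + 4)) = 379905 + 2*2*(-1534 + 2) = 379905 + 2*2*(-1532) = 379905 - 6128 = 373777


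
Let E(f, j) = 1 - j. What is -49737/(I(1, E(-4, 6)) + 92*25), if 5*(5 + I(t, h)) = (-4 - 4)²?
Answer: -248685/11539 ≈ -21.552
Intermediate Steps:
I(t, h) = 39/5 (I(t, h) = -5 + (-4 - 4)²/5 = -5 + (⅕)*(-8)² = -5 + (⅕)*64 = -5 + 64/5 = 39/5)
-49737/(I(1, E(-4, 6)) + 92*25) = -49737/(39/5 + 92*25) = -49737/(39/5 + 2300) = -49737/11539/5 = -49737*5/11539 = -248685/11539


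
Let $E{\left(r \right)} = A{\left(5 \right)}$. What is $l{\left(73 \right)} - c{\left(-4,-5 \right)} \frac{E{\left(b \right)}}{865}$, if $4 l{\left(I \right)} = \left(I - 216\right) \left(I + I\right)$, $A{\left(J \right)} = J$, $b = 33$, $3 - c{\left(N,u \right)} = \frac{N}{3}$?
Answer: $- \frac{5417867}{1038} \approx -5219.5$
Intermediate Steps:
$c{\left(N,u \right)} = 3 - \frac{N}{3}$
$l{\left(I \right)} = \frac{I \left(-216 + I\right)}{2}$ ($l{\left(I \right)} = \frac{\left(I - 216\right) \left(I + I\right)}{4} = \frac{\left(-216 + I\right) 2 I}{4} = \frac{2 I \left(-216 + I\right)}{4} = \frac{I \left(-216 + I\right)}{2}$)
$E{\left(r \right)} = 5$
$l{\left(73 \right)} - c{\left(-4,-5 \right)} \frac{E{\left(b \right)}}{865} = \frac{1}{2} \cdot 73 \left(-216 + 73\right) - \left(3 - - \frac{4}{3}\right) \frac{5}{865} = \frac{1}{2} \cdot 73 \left(-143\right) - \left(3 + \frac{4}{3}\right) 5 \cdot \frac{1}{865} = - \frac{10439}{2} - \frac{13}{3} \cdot \frac{1}{173} = - \frac{10439}{2} - \frac{13}{519} = - \frac{5417867}{1038}$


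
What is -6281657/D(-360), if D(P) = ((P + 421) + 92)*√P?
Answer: 6281657*I*√10/9180 ≈ 2163.9*I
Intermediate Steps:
D(P) = √P*(513 + P) (D(P) = ((421 + P) + 92)*√P = (513 + P)*√P = √P*(513 + P))
-6281657/D(-360) = -6281657*(-I*√10/(60*(513 - 360))) = -6281657*(-I*√10/9180) = -(-6281657)*I*√10/9180 = 6281657*I*√10/9180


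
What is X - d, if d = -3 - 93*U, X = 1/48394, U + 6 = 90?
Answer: 378199111/48394 ≈ 7815.0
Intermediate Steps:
U = 84 (U = -6 + 90 = 84)
X = 1/48394 ≈ 2.0664e-5
d = -7815 (d = -3 - 93*84 = -3 - 7812 = -7815)
X - d = 1/48394 - 1*(-7815) = 1/48394 + 7815 = 378199111/48394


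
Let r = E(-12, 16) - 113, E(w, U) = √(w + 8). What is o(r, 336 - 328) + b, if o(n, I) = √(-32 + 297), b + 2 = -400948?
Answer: -400950 + √265 ≈ -4.0093e+5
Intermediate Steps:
b = -400950 (b = -2 - 400948 = -400950)
E(w, U) = √(8 + w)
r = -113 + 2*I (r = √(8 - 12) - 113 = √(-4) - 113 = 2*I - 113 = -113 + 2*I ≈ -113.0 + 2.0*I)
o(n, I) = √265
o(r, 336 - 328) + b = √265 - 400950 = -400950 + √265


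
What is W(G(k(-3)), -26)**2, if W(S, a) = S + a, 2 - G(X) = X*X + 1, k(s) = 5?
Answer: 2500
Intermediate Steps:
G(X) = 1 - X**2 (G(X) = 2 - (X*X + 1) = 2 - (X**2 + 1) = 2 - (1 + X**2) = 2 + (-1 - X**2) = 1 - X**2)
W(G(k(-3)), -26)**2 = ((1 - 1*5**2) - 26)**2 = ((1 - 1*25) - 26)**2 = ((1 - 25) - 26)**2 = (-24 - 26)**2 = (-50)**2 = 2500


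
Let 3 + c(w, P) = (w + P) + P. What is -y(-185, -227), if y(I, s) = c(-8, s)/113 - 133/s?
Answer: 90526/25651 ≈ 3.5291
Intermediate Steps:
c(w, P) = -3 + w + 2*P (c(w, P) = -3 + ((w + P) + P) = -3 + ((P + w) + P) = -3 + (w + 2*P) = -3 + w + 2*P)
y(I, s) = -11/113 - 133/s + 2*s/113 (y(I, s) = (-3 - 8 + 2*s)/113 - 133/s = (-11 + 2*s)*(1/113) - 133/s = (-11/113 + 2*s/113) - 133/s = -11/113 - 133/s + 2*s/113)
-y(-185, -227) = -(-15029 - 227*(-11 + 2*(-227)))/(113*(-227)) = -(-1)*(-15029 - 227*(-11 - 454))/(113*227) = -(-1)*(-15029 - 227*(-465))/(113*227) = -(-1)*(-15029 + 105555)/(113*227) = -(-1)*90526/(113*227) = -1*(-90526/25651) = 90526/25651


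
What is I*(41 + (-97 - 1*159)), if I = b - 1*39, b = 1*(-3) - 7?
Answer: 10535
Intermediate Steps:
b = -10 (b = -3 - 7 = -10)
I = -49 (I = -10 - 1*39 = -10 - 39 = -49)
I*(41 + (-97 - 1*159)) = -49*(41 + (-97 - 1*159)) = -49*(41 + (-97 - 159)) = -49*(41 - 256) = -49*(-215) = 10535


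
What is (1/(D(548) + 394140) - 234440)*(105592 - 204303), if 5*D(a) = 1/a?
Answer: 24991846212165562700/1079943601 ≈ 2.3142e+10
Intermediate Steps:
D(a) = 1/(5*a)
(1/(D(548) + 394140) - 234440)*(105592 - 204303) = (1/((1/5)/548 + 394140) - 234440)*(105592 - 204303) = (1/((1/5)*(1/548) + 394140) - 234440)*(-98711) = (1/(1/2740 + 394140) - 234440)*(-98711) = (1/(1079943601/2740) - 234440)*(-98711) = (2740/1079943601 - 234440)*(-98711) = -253181977815700/1079943601*(-98711) = 24991846212165562700/1079943601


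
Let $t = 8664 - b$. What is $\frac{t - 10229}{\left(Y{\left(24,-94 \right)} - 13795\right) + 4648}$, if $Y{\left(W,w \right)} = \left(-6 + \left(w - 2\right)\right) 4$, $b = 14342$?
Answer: $\frac{15907}{9555} \approx 1.6648$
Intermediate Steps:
$t = -5678$ ($t = 8664 - 14342 = -5678$)
$Y{\left(W,w \right)} = -32 + 4 w$ ($Y{\left(W,w \right)} = \left(-6 + \left(w - 2\right)\right) 4 = \left(-6 + \left(-2 + w\right)\right) 4 = \left(-8 + w\right) 4 = -32 + 4 w$)
$\frac{t - 10229}{\left(Y{\left(24,-94 \right)} - 13795\right) + 4648} = \frac{-5678 - 10229}{\left(\left(-32 + 4 \left(-94\right)\right) - 13795\right) + 4648} = - \frac{15907}{\left(\left(-32 - 376\right) - 13795\right) + 4648} = - \frac{15907}{\left(-408 - 13795\right) + 4648} = - \frac{15907}{-14203 + 4648} = - \frac{15907}{-9555} = \left(-15907\right) \left(- \frac{1}{9555}\right) = \frac{15907}{9555}$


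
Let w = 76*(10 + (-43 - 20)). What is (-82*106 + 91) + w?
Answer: -12629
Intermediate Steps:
w = -4028 (w = 76*(10 - 63) = 76*(-53) = -4028)
(-82*106 + 91) + w = (-82*106 + 91) - 4028 = (-8692 + 91) - 4028 = -8601 - 4028 = -12629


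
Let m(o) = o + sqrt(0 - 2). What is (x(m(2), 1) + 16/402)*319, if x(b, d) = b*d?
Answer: 130790/201 + 319*I*sqrt(2) ≈ 650.7 + 451.13*I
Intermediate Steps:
m(o) = o + I*sqrt(2) (m(o) = o + sqrt(-2) = o + I*sqrt(2))
(x(m(2), 1) + 16/402)*319 = ((2 + I*sqrt(2))*1 + 16/402)*319 = ((2 + I*sqrt(2)) + 16*(1/402))*319 = ((2 + I*sqrt(2)) + 8/201)*319 = (410/201 + I*sqrt(2))*319 = 130790/201 + 319*I*sqrt(2)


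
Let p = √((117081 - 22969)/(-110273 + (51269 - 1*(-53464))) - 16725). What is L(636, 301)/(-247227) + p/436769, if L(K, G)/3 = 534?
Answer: -534/82409 + I*√32114899405/604925065 ≈ -0.0064799 + 0.00029625*I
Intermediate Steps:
L(K, G) = 1602 (L(K, G) = 3*534 = 1602)
p = I*√32114899405/1385 (p = √(94112/(-110273 + (51269 + 53464)) - 16725) = √(94112/(-110273 + 104733) - 16725) = √(94112/(-5540) - 16725) = √(94112*(-1/5540) - 16725) = √(-23528/1385 - 16725) = √(-23187653/1385) = I*√32114899405/1385 ≈ 129.39*I)
L(636, 301)/(-247227) + p/436769 = 1602/(-247227) + (I*√32114899405/1385)/436769 = 1602*(-1/247227) + (I*√32114899405/1385)*(1/436769) = -534/82409 + I*√32114899405/604925065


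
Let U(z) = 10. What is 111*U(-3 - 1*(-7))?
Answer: 1110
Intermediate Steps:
111*U(-3 - 1*(-7)) = 111*10 = 1110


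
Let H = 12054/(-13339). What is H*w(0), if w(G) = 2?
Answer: -24108/13339 ≈ -1.8073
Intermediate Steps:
H = -12054/13339 (H = 12054*(-1/13339) = -12054/13339 ≈ -0.90367)
H*w(0) = -12054/13339*2 = -24108/13339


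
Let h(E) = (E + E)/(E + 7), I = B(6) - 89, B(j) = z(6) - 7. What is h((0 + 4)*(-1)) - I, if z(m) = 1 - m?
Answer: 295/3 ≈ 98.333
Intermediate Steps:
B(j) = -12 (B(j) = (1 - 1*6) - 7 = (1 - 6) - 7 = -5 - 7 = -12)
I = -101 (I = -12 - 89 = -101)
h(E) = 2*E/(7 + E) (h(E) = (2*E)/(7 + E) = 2*E/(7 + E))
h((0 + 4)*(-1)) - I = 2*((0 + 4)*(-1))/(7 + (0 + 4)*(-1)) - 1*(-101) = 2*(4*(-1))/(7 + 4*(-1)) + 101 = 2*(-4)/(7 - 4) + 101 = 2*(-4)/3 + 101 = 2*(-4)*(1/3) + 101 = -8/3 + 101 = 295/3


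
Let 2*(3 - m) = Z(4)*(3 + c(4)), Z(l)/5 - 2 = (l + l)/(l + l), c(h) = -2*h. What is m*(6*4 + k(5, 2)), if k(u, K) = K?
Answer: 1053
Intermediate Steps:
Z(l) = 15 (Z(l) = 10 + 5*((l + l)/(l + l)) = 10 + 5*((2*l)/((2*l))) = 10 + 5*((2*l)*(1/(2*l))) = 10 + 5*1 = 10 + 5 = 15)
m = 81/2 (m = 3 - 15*(3 - 2*4)/2 = 3 - 15*(3 - 8)/2 = 3 - 15*(-5)/2 = 3 - ½*(-75) = 3 + 75/2 = 81/2 ≈ 40.500)
m*(6*4 + k(5, 2)) = 81*(6*4 + 2)/2 = 81*(24 + 2)/2 = (81/2)*26 = 1053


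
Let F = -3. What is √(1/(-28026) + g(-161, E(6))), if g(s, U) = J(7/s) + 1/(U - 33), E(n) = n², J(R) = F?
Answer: I*√25859002/3114 ≈ 1.633*I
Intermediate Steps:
J(R) = -3
g(s, U) = -3 + 1/(-33 + U) (g(s, U) = -3 + 1/(U - 33) = -3 + 1/(-33 + U))
√(1/(-28026) + g(-161, E(6))) = √(1/(-28026) + (100 - 3*6²)/(-33 + 6²)) = √(-1/28026 + (100 - 3*36)/(-33 + 36)) = √(-1/28026 + (100 - 108)/3) = √(-1/28026 + (⅓)*(-8)) = √(-1/28026 - 8/3) = √(-74737/28026) = I*√25859002/3114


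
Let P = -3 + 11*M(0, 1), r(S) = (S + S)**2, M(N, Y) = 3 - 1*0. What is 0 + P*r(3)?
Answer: 1080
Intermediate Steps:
M(N, Y) = 3 (M(N, Y) = 3 + 0 = 3)
r(S) = 4*S**2 (r(S) = (2*S)**2 = 4*S**2)
P = 30 (P = -3 + 11*3 = -3 + 33 = 30)
0 + P*r(3) = 0 + 30*(4*3**2) = 0 + 30*(4*9) = 0 + 30*36 = 0 + 1080 = 1080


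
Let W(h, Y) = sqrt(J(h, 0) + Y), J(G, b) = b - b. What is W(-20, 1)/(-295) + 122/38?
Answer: 17976/5605 ≈ 3.2071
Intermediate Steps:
J(G, b) = 0
W(h, Y) = sqrt(Y) (W(h, Y) = sqrt(0 + Y) = sqrt(Y))
W(-20, 1)/(-295) + 122/38 = sqrt(1)/(-295) + 122/38 = 1*(-1/295) + 122*(1/38) = -1/295 + 61/19 = 17976/5605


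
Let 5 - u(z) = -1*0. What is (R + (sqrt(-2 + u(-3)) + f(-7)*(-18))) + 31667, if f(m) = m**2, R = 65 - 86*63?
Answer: 25432 + sqrt(3) ≈ 25434.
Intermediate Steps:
u(z) = 5 (u(z) = 5 - (-1)*0 = 5 - 1*0 = 5 + 0 = 5)
R = -5353 (R = 65 - 5418 = -5353)
(R + (sqrt(-2 + u(-3)) + f(-7)*(-18))) + 31667 = (-5353 + (sqrt(-2 + 5) + (-7)**2*(-18))) + 31667 = (-5353 + (sqrt(3) + 49*(-18))) + 31667 = (-5353 + (sqrt(3) - 882)) + 31667 = (-5353 + (-882 + sqrt(3))) + 31667 = (-6235 + sqrt(3)) + 31667 = 25432 + sqrt(3)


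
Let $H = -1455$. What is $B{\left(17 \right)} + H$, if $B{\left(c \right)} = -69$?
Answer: $-1524$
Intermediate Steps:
$B{\left(17 \right)} + H = -69 - 1455 = -1524$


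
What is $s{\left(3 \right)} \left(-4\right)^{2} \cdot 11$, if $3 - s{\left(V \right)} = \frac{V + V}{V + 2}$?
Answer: $\frac{1584}{5} \approx 316.8$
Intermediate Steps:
$s{\left(V \right)} = 3 - \frac{2 V}{2 + V}$ ($s{\left(V \right)} = 3 - \frac{V + V}{V + 2} = 3 - \frac{2 V}{2 + V}$)
$s{\left(3 \right)} \left(-4\right)^{2} \cdot 11 = \frac{6 + 3}{2 + 3} \left(-4\right)^{2} \cdot 11 = \frac{1}{5} \cdot 9 \cdot 16 \cdot 11 = \frac{9}{5} \cdot 16 \cdot 11 = \frac{144}{5} \cdot 11 = \frac{1584}{5}$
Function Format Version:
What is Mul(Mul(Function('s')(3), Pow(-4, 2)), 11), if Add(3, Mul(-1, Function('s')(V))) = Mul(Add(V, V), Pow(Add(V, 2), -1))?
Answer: Rational(1584, 5) ≈ 316.80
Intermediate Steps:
Function('s')(V) = Add(3, Mul(-2, V, Pow(Add(2, V), -1))) (Function('s')(V) = Add(3, Mul(-1, Mul(Add(V, V), Pow(Add(V, 2), -1)))) = Add(3, Mul(-1, Mul(Mul(2, V), Pow(Add(2, V), -1)))) = Add(3, Mul(-1, Mul(2, V, Pow(Add(2, V), -1)))) = Add(3, Mul(-2, V, Pow(Add(2, V), -1))))
Mul(Mul(Function('s')(3), Pow(-4, 2)), 11) = Mul(Mul(Mul(Pow(Add(2, 3), -1), Add(6, 3)), Pow(-4, 2)), 11) = Mul(Mul(Mul(Pow(5, -1), 9), 16), 11) = Mul(Mul(Mul(Rational(1, 5), 9), 16), 11) = Mul(Mul(Rational(9, 5), 16), 11) = Mul(Rational(144, 5), 11) = Rational(1584, 5)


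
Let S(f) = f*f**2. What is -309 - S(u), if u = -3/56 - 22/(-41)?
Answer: -3741385711853/12103630336 ≈ -309.11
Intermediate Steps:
u = 1109/2296 (u = -3*1/56 - 22*(-1/41) = -3/56 + 22/41 = 1109/2296 ≈ 0.48301)
S(f) = f**3
-309 - S(u) = -309 - (1109/2296)**3 = -309 - 1*1363938029/12103630336 = -309 - 1363938029/12103630336 = -3741385711853/12103630336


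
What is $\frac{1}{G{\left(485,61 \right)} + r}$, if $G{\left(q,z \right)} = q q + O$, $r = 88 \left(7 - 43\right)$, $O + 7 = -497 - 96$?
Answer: $\frac{1}{231457} \approx 4.3205 \cdot 10^{-6}$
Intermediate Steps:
$O = -600$ ($O = -7 - 593 = -600$)
$r = -3168$ ($r = 88 \left(-36\right) = -3168$)
$G{\left(q,z \right)} = -600 + q^{2}$ ($G{\left(q,z \right)} = q q - 600 = q^{2} - 600 = -600 + q^{2}$)
$\frac{1}{G{\left(485,61 \right)} + r} = \frac{1}{\left(-600 + 485^{2}\right) - 3168} = \frac{1}{\left(-600 + 235225\right) - 3168} = \frac{1}{234625 - 3168} = \frac{1}{231457}$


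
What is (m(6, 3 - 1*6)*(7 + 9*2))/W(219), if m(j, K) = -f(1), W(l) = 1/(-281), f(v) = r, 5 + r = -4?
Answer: -63225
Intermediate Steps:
r = -9 (r = -5 - 4 = -9)
f(v) = -9
W(l) = -1/281
m(j, K) = 9 (m(j, K) = -1*(-9) = 9)
(m(6, 3 - 1*6)*(7 + 9*2))/W(219) = (9*(7 + 9*2))/(-1/281) = (9*(7 + 18))*(-281) = (9*25)*(-281) = 225*(-281) = -63225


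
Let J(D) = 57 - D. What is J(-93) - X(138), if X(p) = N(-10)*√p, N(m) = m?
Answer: 150 + 10*√138 ≈ 267.47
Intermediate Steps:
X(p) = -10*√p
J(-93) - X(138) = (57 - 1*(-93)) - (-10)*√138 = (57 + 93) + 10*√138 = 150 + 10*√138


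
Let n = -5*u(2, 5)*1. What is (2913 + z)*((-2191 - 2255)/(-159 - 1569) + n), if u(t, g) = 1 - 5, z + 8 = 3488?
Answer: 4617877/32 ≈ 1.4431e+5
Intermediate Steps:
z = 3480 (z = -8 + 3488 = 3480)
u(t, g) = -4
n = 20 (n = -5*(-4)*1 = 20*1 = 20)
(2913 + z)*((-2191 - 2255)/(-159 - 1569) + n) = (2913 + 3480)*((-2191 - 2255)/(-159 - 1569) + 20) = 6393*(-4446/(-1728) + 20) = 6393*(-4446*(-1/1728) + 20) = 6393*(247/96 + 20) = 6393*(2167/96) = 4617877/32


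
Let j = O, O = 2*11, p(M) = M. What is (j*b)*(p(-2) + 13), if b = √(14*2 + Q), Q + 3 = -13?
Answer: 484*√3 ≈ 838.31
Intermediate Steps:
Q = -16 (Q = -3 - 13 = -16)
O = 22
j = 22
b = 2*√3 (b = √(14*2 - 16) = √(28 - 16) = √12 = 2*√3 ≈ 3.4641)
(j*b)*(p(-2) + 13) = (22*(2*√3))*(-2 + 13) = (44*√3)*11 = 484*√3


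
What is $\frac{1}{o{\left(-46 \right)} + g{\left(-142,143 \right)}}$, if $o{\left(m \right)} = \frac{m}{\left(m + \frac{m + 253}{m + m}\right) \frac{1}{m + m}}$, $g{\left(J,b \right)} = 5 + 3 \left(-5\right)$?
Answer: $- \frac{193}{18858} \approx -0.010234$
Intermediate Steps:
$g{\left(J,b \right)} = -10$ ($g{\left(J,b \right)} = 5 - 15 = -10$)
$o{\left(m \right)} = \frac{2 m^{2}}{m + \frac{253 + m}{2 m}}$ ($o{\left(m \right)} = \frac{m}{\left(m + \frac{253 + m}{2 m}\right) \frac{1}{2 m}} = \frac{m}{\frac{1}{2} \frac{1}{m} \left(m + \frac{253 + m}{2 m}\right)} = m \frac{2 m}{m + \frac{253 + m}{2 m}} = \frac{2 m^{2}}{m + \frac{253 + m}{2 m}}$)
$\frac{1}{o{\left(-46 \right)} + g{\left(-142,143 \right)}} = \frac{1}{\frac{4 \left(-46\right)^{3}}{253 - 46 + 2 \left(-46\right)^{2}} - 10} = \frac{1}{4 \left(-97336\right) \frac{1}{253 - 46 + 2 \cdot 2116} - 10} = \frac{1}{4 \left(-97336\right) \frac{1}{253 - 46 + 4232} - 10} = \frac{1}{4 \left(-97336\right) \frac{1}{4439} - 10} = \frac{1}{- \frac{16928}{193} - 10} = \frac{1}{- \frac{18858}{193}} = - \frac{193}{18858}$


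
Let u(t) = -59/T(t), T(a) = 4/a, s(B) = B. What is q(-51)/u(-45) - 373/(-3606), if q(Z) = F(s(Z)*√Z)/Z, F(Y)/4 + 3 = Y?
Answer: 5631017/54252270 + 16*I*√51/2655 ≈ 0.10379 + 0.043037*I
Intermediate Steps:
F(Y) = -12 + 4*Y
u(t) = -59*t/4
q(Z) = (-12 + 4*Z^(3/2))/Z (q(Z) = (-12 + 4*(Z*√Z))/Z = (-12 + 4*Z^(3/2))/Z)
q(-51)/u(-45) - 373/(-3606) = (4*(-3 + (-51)^(3/2))/(-51))/((-59/4*(-45))) - 373/(-3606) = (4*(-1/51)*(-3 - 51*I*√51))/(2655/4) - 373*(-1/3606) = (4/17 + 4*I*√51)*(4/2655) + 373/3606 = (16/45135 + 16*I*√51/2655) + 373/3606 = 5631017/54252270 + 16*I*√51/2655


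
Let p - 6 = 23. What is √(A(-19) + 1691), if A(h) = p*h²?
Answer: 8*√190 ≈ 110.27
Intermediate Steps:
p = 29 (p = 6 + 23 = 29)
A(h) = 29*h²
√(A(-19) + 1691) = √(29*(-19)² + 1691) = √(29*361 + 1691) = √(10469 + 1691) = √12160 = 8*√190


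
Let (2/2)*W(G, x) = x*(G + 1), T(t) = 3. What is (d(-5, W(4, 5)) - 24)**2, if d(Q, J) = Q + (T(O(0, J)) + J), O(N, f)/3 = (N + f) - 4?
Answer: 1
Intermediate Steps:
O(N, f) = -12 + 3*N + 3*f (O(N, f) = 3*((N + f) - 4) = 3*(-4 + N + f) = -12 + 3*N + 3*f)
W(G, x) = x*(1 + G) (W(G, x) = x*(G + 1) = x*(1 + G))
d(Q, J) = 3 + J + Q (d(Q, J) = Q + (3 + J) = 3 + J + Q)
(d(-5, W(4, 5)) - 24)**2 = ((3 + 5*(1 + 4) - 5) - 24)**2 = ((3 + 5*5 - 5) - 24)**2 = ((3 + 25 - 5) - 24)**2 = (23 - 24)**2 = (-1)**2 = 1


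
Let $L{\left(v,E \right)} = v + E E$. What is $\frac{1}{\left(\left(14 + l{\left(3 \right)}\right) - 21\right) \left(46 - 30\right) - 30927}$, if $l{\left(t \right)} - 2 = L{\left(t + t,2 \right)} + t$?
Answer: $- \frac{1}{30799} \approx -3.2469 \cdot 10^{-5}$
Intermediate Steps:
$L{\left(v,E \right)} = v + E^{2}$
$l{\left(t \right)} = 6 + 3 t$ ($l{\left(t \right)} = 2 + \left(\left(\left(t + t\right) + 2^{2}\right) + t\right) = 2 + \left(\left(2 t + 4\right) + t\right) = 2 + \left(\left(4 + 2 t\right) + t\right) = 2 + \left(4 + 3 t\right) = 6 + 3 t$)
$\frac{1}{\left(\left(14 + l{\left(3 \right)}\right) - 21\right) \left(46 - 30\right) - 30927} = \frac{1}{\left(\left(14 + \left(6 + 3 \cdot 3\right)\right) - 21\right) \left(46 - 30\right) - 30927} = \frac{1}{\left(\left(14 + \left(6 + 9\right)\right) - 21\right) 16 - 30927} = \frac{1}{\left(\left(14 + 15\right) - 21\right) 16 - 30927} = \frac{1}{\left(29 - 21\right) 16 - 30927} = \frac{1}{8 \cdot 16 - 30927} = \frac{1}{128 - 30927} = \frac{1}{-30799} = - \frac{1}{30799}$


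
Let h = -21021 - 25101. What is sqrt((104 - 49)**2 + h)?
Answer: I*sqrt(43097) ≈ 207.6*I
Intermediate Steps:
h = -46122
sqrt((104 - 49)**2 + h) = sqrt((104 - 49)**2 - 46122) = sqrt(55**2 - 46122) = sqrt(3025 - 46122) = sqrt(-43097) = I*sqrt(43097)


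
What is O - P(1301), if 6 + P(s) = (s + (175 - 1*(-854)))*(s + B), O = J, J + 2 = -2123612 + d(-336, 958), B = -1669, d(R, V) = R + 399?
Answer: -1266105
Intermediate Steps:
d(R, V) = 399 + R
J = -2123551 (J = -2 + (-2123612 + (399 - 336)) = -2 + (-2123612 + 63) = -2 - 2123549 = -2123551)
O = -2123551
P(s) = -6 + (-1669 + s)*(1029 + s) (P(s) = -6 + (s + (175 - 1*(-854)))*(s - 1669) = -6 + (s + (175 + 854))*(-1669 + s) = -6 + (s + 1029)*(-1669 + s) = -6 + (1029 + s)*(-1669 + s) = -6 + (-1669 + s)*(1029 + s))
O - P(1301) = -2123551 - (-1717407 + 1301**2 - 640*1301) = -2123551 - (-1717407 + 1692601 - 832640) = -2123551 - 1*(-857446) = -2123551 + 857446 = -1266105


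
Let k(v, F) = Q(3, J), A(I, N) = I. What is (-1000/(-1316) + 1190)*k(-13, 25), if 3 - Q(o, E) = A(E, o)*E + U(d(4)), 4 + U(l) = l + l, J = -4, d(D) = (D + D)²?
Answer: -53671120/329 ≈ -1.6313e+5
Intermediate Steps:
d(D) = 4*D² (d(D) = (2*D)² = 4*D²)
U(l) = -4 + 2*l (U(l) = -4 + (l + l) = -4 + 2*l)
Q(o, E) = -121 - E² (Q(o, E) = 3 - (E*E + (-4 + 2*(4*4²))) = 3 - (E² + (-4 + 2*(4*16))) = 3 - (E² + (-4 + 2*64)) = 3 - (E² + (-4 + 128)) = 3 - (E² + 124) = 3 - (124 + E²) = 3 + (-124 - E²) = -121 - E²)
k(v, F) = -137 (k(v, F) = -121 - 1*(-4)² = -121 - 1*16 = -121 - 16 = -137)
(-1000/(-1316) + 1190)*k(-13, 25) = (-1000/(-1316) + 1190)*(-137) = (-1000*(-1/1316) + 1190)*(-137) = (250/329 + 1190)*(-137) = (391760/329)*(-137) = -53671120/329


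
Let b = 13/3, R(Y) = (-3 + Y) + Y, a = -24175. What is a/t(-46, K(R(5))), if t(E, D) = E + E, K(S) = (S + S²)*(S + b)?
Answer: 24175/92 ≈ 262.77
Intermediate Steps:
R(Y) = -3 + 2*Y
b = 13/3 (b = 13*(⅓) = 13/3 ≈ 4.3333)
K(S) = (13/3 + S)*(S + S²) (K(S) = (S + S²)*(S + 13/3) = (S + S²)*(13/3 + S) = (13/3 + S)*(S + S²))
t(E, D) = 2*E
a/t(-46, K(R(5))) = -24175/(2*(-46)) = -24175/(-92) = -24175*(-1/92) = 24175/92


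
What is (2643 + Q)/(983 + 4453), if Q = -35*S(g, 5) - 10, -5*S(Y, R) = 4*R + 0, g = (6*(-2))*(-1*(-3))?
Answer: 2773/5436 ≈ 0.51012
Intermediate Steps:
g = -36 (g = -12*3 = -36)
S(Y, R) = -4*R/5 (S(Y, R) = -(4*R + 0)/5 = -4*R/5)
Q = 130 (Q = -(-28)*5 - 10 = -35*(-4) - 10 = 140 - 10 = 130)
(2643 + Q)/(983 + 4453) = (2643 + 130)/(983 + 4453) = 2773/5436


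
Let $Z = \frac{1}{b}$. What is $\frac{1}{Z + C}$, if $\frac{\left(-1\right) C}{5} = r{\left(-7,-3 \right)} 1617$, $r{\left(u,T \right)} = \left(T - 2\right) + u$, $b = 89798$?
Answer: $\frac{89798}{8712201961} \approx 1.0307 \cdot 10^{-5}$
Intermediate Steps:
$r{\left(u,T \right)} = -2 + T + u$ ($r{\left(u,T \right)} = \left(-2 + T\right) + u = -2 + T + u$)
$C = 97020$ ($C = - 5 \left(-2 - 3 - 7\right) 1617 = - 5 \left(\left(-12\right) 1617\right) = \left(-5\right) \left(-19404\right) = 97020$)
$Z = \frac{1}{89798} \approx 1.1136 \cdot 10^{-5}$
$\frac{1}{Z + C} = \frac{1}{\frac{1}{89798} + 97020} = \frac{1}{\frac{8712201961}{89798}} = \frac{89798}{8712201961}$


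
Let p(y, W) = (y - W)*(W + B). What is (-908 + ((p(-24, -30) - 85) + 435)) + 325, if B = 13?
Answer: -335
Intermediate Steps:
p(y, W) = (13 + W)*(y - W) (p(y, W) = (y - W)*(W + 13) = (y - W)*(13 + W) = (13 + W)*(y - W))
(-908 + ((p(-24, -30) - 85) + 435)) + 325 = (-908 + (((-1*(-30)² - 13*(-30) + 13*(-24) - 30*(-24)) - 85) + 435)) + 325 = (-908 + (((-1*900 + 390 - 312 + 720) - 85) + 435)) + 325 = (-908 + (((-900 + 390 - 312 + 720) - 85) + 435)) + 325 = (-908 + ((-102 - 85) + 435)) + 325 = (-908 + (-187 + 435)) + 325 = (-908 + 248) + 325 = -660 + 325 = -335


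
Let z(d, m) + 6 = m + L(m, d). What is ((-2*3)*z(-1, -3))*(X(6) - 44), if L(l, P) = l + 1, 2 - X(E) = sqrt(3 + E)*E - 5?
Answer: -3630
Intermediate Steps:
X(E) = 7 - E*sqrt(3 + E) (X(E) = 2 - (sqrt(3 + E)*E - 5) = 2 - (E*sqrt(3 + E) - 5) = 2 - (-5 + E*sqrt(3 + E)) = 2 + (5 - E*sqrt(3 + E)) = 7 - E*sqrt(3 + E))
L(l, P) = 1 + l
z(d, m) = -5 + 2*m (z(d, m) = -6 + (m + (1 + m)) = -6 + (1 + 2*m) = -5 + 2*m)
((-2*3)*z(-1, -3))*(X(6) - 44) = ((-2*3)*(-5 + 2*(-3)))*((7 - 1*6*sqrt(3 + 6)) - 44) = (-6*(-5 - 6))*((7 - 1*6*sqrt(9)) - 44) = (-6*(-11))*((7 - 1*6*3) - 44) = 66*((7 - 18) - 44) = 66*(-11 - 44) = 66*(-55) = -3630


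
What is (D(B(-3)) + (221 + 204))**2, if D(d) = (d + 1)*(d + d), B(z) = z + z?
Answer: 235225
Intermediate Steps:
B(z) = 2*z
D(d) = 2*d*(1 + d) (D(d) = (1 + d)*(2*d) = 2*d*(1 + d))
(D(B(-3)) + (221 + 204))**2 = (2*(2*(-3))*(1 + 2*(-3)) + (221 + 204))**2 = (2*(-6)*(1 - 6) + 425)**2 = (2*(-6)*(-5) + 425)**2 = (60 + 425)**2 = 485**2 = 235225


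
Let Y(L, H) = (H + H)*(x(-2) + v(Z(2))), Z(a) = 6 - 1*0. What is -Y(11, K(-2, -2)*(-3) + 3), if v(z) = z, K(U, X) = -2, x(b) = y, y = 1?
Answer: -126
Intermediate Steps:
x(b) = 1
Z(a) = 6 (Z(a) = 6 + 0 = 6)
Y(L, H) = 14*H (Y(L, H) = (H + H)*(1 + 6) = (2*H)*7 = 14*H)
-Y(11, K(-2, -2)*(-3) + 3) = -14*(-2*(-3) + 3) = -14*(6 + 3) = -14*9 = -1*126 = -126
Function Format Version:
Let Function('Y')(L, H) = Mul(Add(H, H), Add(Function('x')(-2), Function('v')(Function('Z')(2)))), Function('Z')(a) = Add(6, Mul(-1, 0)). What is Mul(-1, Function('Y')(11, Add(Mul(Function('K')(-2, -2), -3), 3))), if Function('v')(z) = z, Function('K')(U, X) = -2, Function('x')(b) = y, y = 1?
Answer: -126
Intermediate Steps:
Function('x')(b) = 1
Function('Z')(a) = 6 (Function('Z')(a) = Add(6, 0) = 6)
Function('Y')(L, H) = Mul(14, H) (Function('Y')(L, H) = Mul(Add(H, H), Add(1, 6)) = Mul(Mul(2, H), 7) = Mul(14, H))
Mul(-1, Function('Y')(11, Add(Mul(Function('K')(-2, -2), -3), 3))) = Mul(-1, Mul(14, Add(Mul(-2, -3), 3))) = Mul(-1, Mul(14, Add(6, 3))) = Mul(-1, Mul(14, 9)) = Mul(-1, 126) = -126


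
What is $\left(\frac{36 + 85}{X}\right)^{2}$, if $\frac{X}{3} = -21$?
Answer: $\frac{14641}{3969} \approx 3.6888$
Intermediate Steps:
$X = -63$ ($X = 3 \left(-21\right) = -63$)
$\left(\frac{36 + 85}{X}\right)^{2} = \left(\frac{36 + 85}{-63}\right)^{2} = \left(121 \left(- \frac{1}{63}\right)\right)^{2} = \left(- \frac{121}{63}\right)^{2} = \frac{14641}{3969}$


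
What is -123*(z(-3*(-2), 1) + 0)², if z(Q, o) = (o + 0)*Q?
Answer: -4428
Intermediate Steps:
z(Q, o) = Q*o (z(Q, o) = o*Q = Q*o)
-123*(z(-3*(-2), 1) + 0)² = -123*(-3*(-2)*1 + 0)² = -123*(6*1 + 0)² = -123*(6 + 0)² = -123*6² = -123*36 = -4428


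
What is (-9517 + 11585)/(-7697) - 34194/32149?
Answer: -329675350/247450853 ≈ -1.3323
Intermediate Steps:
(-9517 + 11585)/(-7697) - 34194/32149 = 2068*(-1/7697) - 34194*1/32149 = -2068/7697 - 34194/32149 = -329675350/247450853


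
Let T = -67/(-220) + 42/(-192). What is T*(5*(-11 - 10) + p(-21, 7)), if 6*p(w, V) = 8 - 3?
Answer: -18875/2112 ≈ -8.9370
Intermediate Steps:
p(w, V) = ⅚ (p(w, V) = (8 - 3)/6 = (⅙)*5 = ⅚)
T = 151/1760 (T = -67*(-1/220) + 42*(-1/192) = 67/220 - 7/32 = 151/1760 ≈ 0.085795)
T*(5*(-11 - 10) + p(-21, 7)) = 151*(5*(-11 - 10) + ⅚)/1760 = 151*(5*(-21) + ⅚)/1760 = 151*(-105 + ⅚)/1760 = (151/1760)*(-625/6) = -18875/2112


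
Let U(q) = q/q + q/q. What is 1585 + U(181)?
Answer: 1587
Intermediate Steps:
U(q) = 2 (U(q) = 1 + 1 = 2)
1585 + U(181) = 1585 + 2 = 1587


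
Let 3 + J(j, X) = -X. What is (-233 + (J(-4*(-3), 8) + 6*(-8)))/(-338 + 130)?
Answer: 73/52 ≈ 1.4038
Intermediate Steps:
J(j, X) = -3 - X
(-233 + (J(-4*(-3), 8) + 6*(-8)))/(-338 + 130) = (-233 + ((-3 - 1*8) + 6*(-8)))/(-338 + 130) = (-233 + ((-3 - 8) - 48))/(-208) = (-233 + (-11 - 48))*(-1/208) = (-233 - 59)*(-1/208) = -292*(-1/208) = 73/52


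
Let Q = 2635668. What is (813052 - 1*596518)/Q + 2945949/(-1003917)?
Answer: -419286741403/146999550642 ≈ -2.8523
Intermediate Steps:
(813052 - 1*596518)/Q + 2945949/(-1003917) = (813052 - 1*596518)/2635668 + 2945949/(-1003917) = (813052 - 596518)*(1/2635668) + 2945949*(-1/1003917) = 216534*(1/2635668) - 981983/334639 = 36089/439278 - 981983/334639 = -419286741403/146999550642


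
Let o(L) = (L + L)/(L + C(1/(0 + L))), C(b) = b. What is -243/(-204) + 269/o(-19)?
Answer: 3340093/24548 ≈ 136.06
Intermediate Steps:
o(L) = 2*L/(L + 1/L) (o(L) = (L + L)/(L + 1/(0 + L)) = (2*L)/(L + 1/L) = 2*L/(L + 1/L))
-243/(-204) + 269/o(-19) = -243/(-204) + 269/((2*(-19)**2/(1 + (-19)**2))) = -243*(-1/204) + 269/((2*361/(1 + 361))) = 81/68 + 269/((2*361/362)) = 81/68 + 269/((2*361*(1/362))) = 81/68 + 269/(361/181) = 81/68 + 269*(181/361) = 81/68 + 48689/361 = 3340093/24548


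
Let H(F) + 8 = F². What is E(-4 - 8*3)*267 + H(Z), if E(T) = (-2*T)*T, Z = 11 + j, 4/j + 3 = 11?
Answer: -1674127/4 ≈ -4.1853e+5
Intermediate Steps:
j = ½ (j = 4/(-3 + 11) = 4/8 = 4*(⅛) = ½ ≈ 0.50000)
Z = 23/2 (Z = 11 + ½ = 23/2 ≈ 11.500)
H(F) = -8 + F²
E(T) = -2*T²
E(-4 - 8*3)*267 + H(Z) = -2*(-4 - 8*3)²*267 + (-8 + (23/2)²) = -2*(-4 - 2*12)²*267 + (-8 + 529/4) = -2*(-4 - 24)²*267 + 497/4 = -2*(-28)²*267 + 497/4 = -2*784*267 + 497/4 = -1568*267 + 497/4 = -418656 + 497/4 = -1674127/4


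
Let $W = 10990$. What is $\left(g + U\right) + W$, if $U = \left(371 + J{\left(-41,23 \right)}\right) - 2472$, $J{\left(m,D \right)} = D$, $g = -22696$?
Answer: $-13784$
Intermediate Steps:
$U = -2078$ ($U = \left(371 + 23\right) - 2472 = 394 - 2472 = -2078$)
$\left(g + U\right) + W = \left(-22696 - 2078\right) + 10990 = -24774 + 10990 = -13784$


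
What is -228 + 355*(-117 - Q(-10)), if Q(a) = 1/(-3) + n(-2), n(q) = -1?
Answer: -123869/3 ≈ -41290.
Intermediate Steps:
Q(a) = -4/3 (Q(a) = 1/(-3) - 1 = -⅓ - 1 = -4/3)
-228 + 355*(-117 - Q(-10)) = -228 + 355*(-117 - 1*(-4/3)) = -228 + 355*(-117 + 4/3) = -228 + 355*(-347/3) = -228 - 123185/3 = -123869/3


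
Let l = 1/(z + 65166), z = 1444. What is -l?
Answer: -1/66610 ≈ -1.5013e-5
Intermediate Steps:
l = 1/66610 (l = 1/(1444 + 65166) = 1/66610 ≈ 1.5013e-5)
-l = -1*1/66610 = -1/66610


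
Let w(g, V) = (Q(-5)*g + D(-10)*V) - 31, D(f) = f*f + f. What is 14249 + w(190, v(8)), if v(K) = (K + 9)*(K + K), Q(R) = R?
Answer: 37748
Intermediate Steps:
D(f) = f + f² (D(f) = f² + f = f + f²)
v(K) = 2*K*(9 + K) (v(K) = (9 + K)*(2*K) = 2*K*(9 + K))
w(g, V) = -31 - 5*g + 90*V (w(g, V) = (-5*g + (-10*(1 - 10))*V) - 31 = (-5*g + (-10*(-9))*V) - 31 = (-5*g + 90*V) - 31 = -31 - 5*g + 90*V)
14249 + w(190, v(8)) = 14249 + (-31 - 5*190 + 90*(2*8*(9 + 8))) = 14249 + (-31 - 950 + 90*(2*8*17)) = 14249 + (-31 - 950 + 90*272) = 14249 + (-31 - 950 + 24480) = 14249 + 23499 = 37748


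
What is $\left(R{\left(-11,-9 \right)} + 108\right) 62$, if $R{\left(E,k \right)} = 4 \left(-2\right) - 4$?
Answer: $5952$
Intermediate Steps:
$R{\left(E,k \right)} = -12$ ($R{\left(E,k \right)} = -8 - 4 = -12$)
$\left(R{\left(-11,-9 \right)} + 108\right) 62 = \left(-12 + 108\right) 62 = 96 \cdot 62 = 5952$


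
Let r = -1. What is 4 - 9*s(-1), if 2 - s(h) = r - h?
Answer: -14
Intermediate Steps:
s(h) = 3 + h (s(h) = 2 - (-1 - h) = 2 + (1 + h) = 3 + h)
4 - 9*s(-1) = 4 - 9*(3 - 1) = 4 - 9*2 = 4 - 18 = -14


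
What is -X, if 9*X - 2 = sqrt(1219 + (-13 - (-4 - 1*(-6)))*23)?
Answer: -2/9 - sqrt(874)/9 ≈ -3.5071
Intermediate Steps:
X = 2/9 + sqrt(874)/9 (X = 2/9 + sqrt(1219 + (-13 - (-4 - 1*(-6)))*23)/9 = 2/9 + sqrt(1219 + (-13 - (-4 + 6))*23)/9 = 2/9 + sqrt(1219 + (-13 - 1*2)*23)/9 = 2/9 + sqrt(1219 + (-13 - 2)*23)/9 = 2/9 + sqrt(1219 - 15*23)/9 = 2/9 + sqrt(1219 - 345)/9 = 2/9 + sqrt(874)/9 ≈ 3.5071)
-X = -(2/9 + sqrt(874)/9) = -2/9 - sqrt(874)/9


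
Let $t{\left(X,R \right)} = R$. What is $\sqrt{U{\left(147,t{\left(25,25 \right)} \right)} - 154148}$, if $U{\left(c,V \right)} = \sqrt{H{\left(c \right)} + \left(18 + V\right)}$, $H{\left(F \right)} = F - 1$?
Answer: $\sqrt{-154148 + 3 \sqrt{21}} \approx 392.6 i$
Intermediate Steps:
$H{\left(F \right)} = -1 + F$ ($H{\left(F \right)} = F - 1 = -1 + F$)
$U{\left(c,V \right)} = \sqrt{17 + V + c}$ ($U{\left(c,V \right)} = \sqrt{\left(-1 + c\right) + \left(18 + V\right)} = \sqrt{17 + V + c}$)
$\sqrt{U{\left(147,t{\left(25,25 \right)} \right)} - 154148} = \sqrt{\sqrt{17 + 25 + 147} - 154148} = \sqrt{\sqrt{189} - 154148} = \sqrt{3 \sqrt{21} - 154148} = \sqrt{-154148 + 3 \sqrt{21}}$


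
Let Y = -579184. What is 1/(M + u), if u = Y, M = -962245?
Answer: -1/1541429 ≈ -6.4875e-7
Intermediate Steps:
u = -579184
1/(M + u) = 1/(-962245 - 579184) = 1/(-1541429) = -1/1541429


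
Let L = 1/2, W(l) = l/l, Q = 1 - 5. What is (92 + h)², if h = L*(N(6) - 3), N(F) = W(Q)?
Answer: 8281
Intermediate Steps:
Q = -4
W(l) = 1
N(F) = 1
L = ½ ≈ 0.50000
h = -1 (h = (1 - 3)/2 = (½)*(-2) = -1)
(92 + h)² = (92 - 1)² = 91² = 8281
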